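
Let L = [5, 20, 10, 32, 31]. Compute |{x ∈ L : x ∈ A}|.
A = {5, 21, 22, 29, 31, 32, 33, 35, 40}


Set A = {5, 21, 22, 29, 31, 32, 33, 35, 40}
Candidates: [5, 20, 10, 32, 31]
Check each candidate:
5 ∈ A, 20 ∉ A, 10 ∉ A, 32 ∈ A, 31 ∈ A
Count of candidates in A: 3

3


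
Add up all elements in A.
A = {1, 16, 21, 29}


Set A = {1, 16, 21, 29}
Sum = 1 + 16 + 21 + 29 = 67

67


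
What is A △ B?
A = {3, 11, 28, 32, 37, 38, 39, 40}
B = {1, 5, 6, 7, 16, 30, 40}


Set A = {3, 11, 28, 32, 37, 38, 39, 40}
Set B = {1, 5, 6, 7, 16, 30, 40}
A △ B = (A \ B) ∪ (B \ A)
Elements in A but not B: {3, 11, 28, 32, 37, 38, 39}
Elements in B but not A: {1, 5, 6, 7, 16, 30}
A △ B = {1, 3, 5, 6, 7, 11, 16, 28, 30, 32, 37, 38, 39}

{1, 3, 5, 6, 7, 11, 16, 28, 30, 32, 37, 38, 39}


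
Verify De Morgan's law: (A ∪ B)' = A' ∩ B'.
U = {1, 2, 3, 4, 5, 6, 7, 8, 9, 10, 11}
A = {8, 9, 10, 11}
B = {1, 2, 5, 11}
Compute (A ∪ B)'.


U = {1, 2, 3, 4, 5, 6, 7, 8, 9, 10, 11}
A = {8, 9, 10, 11}, B = {1, 2, 5, 11}
A ∪ B = {1, 2, 5, 8, 9, 10, 11}
(A ∪ B)' = U \ (A ∪ B) = {3, 4, 6, 7}
Verification via A' ∩ B': A' = {1, 2, 3, 4, 5, 6, 7}, B' = {3, 4, 6, 7, 8, 9, 10}
A' ∩ B' = {3, 4, 6, 7} ✓

{3, 4, 6, 7}


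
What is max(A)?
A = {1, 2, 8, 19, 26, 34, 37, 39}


Set A = {1, 2, 8, 19, 26, 34, 37, 39}
Elements in ascending order: 1, 2, 8, 19, 26, 34, 37, 39
The largest element is 39.

39


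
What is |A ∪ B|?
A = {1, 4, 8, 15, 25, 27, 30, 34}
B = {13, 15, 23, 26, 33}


Set A = {1, 4, 8, 15, 25, 27, 30, 34}, |A| = 8
Set B = {13, 15, 23, 26, 33}, |B| = 5
A ∩ B = {15}, |A ∩ B| = 1
|A ∪ B| = |A| + |B| - |A ∩ B| = 8 + 5 - 1 = 12

12


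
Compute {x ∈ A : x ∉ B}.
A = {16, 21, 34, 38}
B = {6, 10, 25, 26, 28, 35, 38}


Set A = {16, 21, 34, 38}
Set B = {6, 10, 25, 26, 28, 35, 38}
Check each element of A against B:
16 ∉ B (include), 21 ∉ B (include), 34 ∉ B (include), 38 ∈ B
Elements of A not in B: {16, 21, 34}

{16, 21, 34}


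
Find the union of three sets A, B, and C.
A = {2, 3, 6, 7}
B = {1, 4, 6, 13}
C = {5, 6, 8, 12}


Set A = {2, 3, 6, 7}
Set B = {1, 4, 6, 13}
Set C = {5, 6, 8, 12}
First, A ∪ B = {1, 2, 3, 4, 6, 7, 13}
Then, (A ∪ B) ∪ C = {1, 2, 3, 4, 5, 6, 7, 8, 12, 13}

{1, 2, 3, 4, 5, 6, 7, 8, 12, 13}


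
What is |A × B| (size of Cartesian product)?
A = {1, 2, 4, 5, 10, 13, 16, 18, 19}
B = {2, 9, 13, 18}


Set A = {1, 2, 4, 5, 10, 13, 16, 18, 19} has 9 elements.
Set B = {2, 9, 13, 18} has 4 elements.
|A × B| = |A| × |B| = 9 × 4 = 36

36


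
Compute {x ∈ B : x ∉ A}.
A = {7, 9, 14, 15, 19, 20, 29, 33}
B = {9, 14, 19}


Set A = {7, 9, 14, 15, 19, 20, 29, 33}
Set B = {9, 14, 19}
Check each element of B against A:
9 ∈ A, 14 ∈ A, 19 ∈ A
Elements of B not in A: {}

{}


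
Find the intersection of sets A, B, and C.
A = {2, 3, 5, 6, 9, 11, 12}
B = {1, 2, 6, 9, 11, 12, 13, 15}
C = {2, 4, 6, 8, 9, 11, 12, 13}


Set A = {2, 3, 5, 6, 9, 11, 12}
Set B = {1, 2, 6, 9, 11, 12, 13, 15}
Set C = {2, 4, 6, 8, 9, 11, 12, 13}
First, A ∩ B = {2, 6, 9, 11, 12}
Then, (A ∩ B) ∩ C = {2, 6, 9, 11, 12}

{2, 6, 9, 11, 12}


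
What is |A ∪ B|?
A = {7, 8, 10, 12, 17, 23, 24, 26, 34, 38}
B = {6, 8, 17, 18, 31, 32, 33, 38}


Set A = {7, 8, 10, 12, 17, 23, 24, 26, 34, 38}, |A| = 10
Set B = {6, 8, 17, 18, 31, 32, 33, 38}, |B| = 8
A ∩ B = {8, 17, 38}, |A ∩ B| = 3
|A ∪ B| = |A| + |B| - |A ∩ B| = 10 + 8 - 3 = 15

15


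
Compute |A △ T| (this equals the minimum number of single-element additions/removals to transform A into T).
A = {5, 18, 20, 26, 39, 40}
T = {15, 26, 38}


Set A = {5, 18, 20, 26, 39, 40}
Set T = {15, 26, 38}
Elements to remove from A (in A, not in T): {5, 18, 20, 39, 40} → 5 removals
Elements to add to A (in T, not in A): {15, 38} → 2 additions
Total edits = 5 + 2 = 7

7


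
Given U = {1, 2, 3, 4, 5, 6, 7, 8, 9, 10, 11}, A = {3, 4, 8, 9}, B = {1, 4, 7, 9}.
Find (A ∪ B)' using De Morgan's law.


U = {1, 2, 3, 4, 5, 6, 7, 8, 9, 10, 11}
A = {3, 4, 8, 9}, B = {1, 4, 7, 9}
A ∪ B = {1, 3, 4, 7, 8, 9}
(A ∪ B)' = U \ (A ∪ B) = {2, 5, 6, 10, 11}
Verification via A' ∩ B': A' = {1, 2, 5, 6, 7, 10, 11}, B' = {2, 3, 5, 6, 8, 10, 11}
A' ∩ B' = {2, 5, 6, 10, 11} ✓

{2, 5, 6, 10, 11}


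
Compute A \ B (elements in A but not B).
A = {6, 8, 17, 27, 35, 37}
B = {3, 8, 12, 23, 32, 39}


Set A = {6, 8, 17, 27, 35, 37}
Set B = {3, 8, 12, 23, 32, 39}
A \ B includes elements in A that are not in B.
Check each element of A:
6 (not in B, keep), 8 (in B, remove), 17 (not in B, keep), 27 (not in B, keep), 35 (not in B, keep), 37 (not in B, keep)
A \ B = {6, 17, 27, 35, 37}

{6, 17, 27, 35, 37}


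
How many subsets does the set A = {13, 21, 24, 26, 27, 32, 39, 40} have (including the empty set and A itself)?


Set A = {13, 21, 24, 26, 27, 32, 39, 40}
|A| = 8
The power set P(A) contains all subsets of A.
|P(A)| = 2^|A| = 2^8 = 256

256


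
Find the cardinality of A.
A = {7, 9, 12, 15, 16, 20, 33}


Set A = {7, 9, 12, 15, 16, 20, 33}
Listing elements: 7, 9, 12, 15, 16, 20, 33
Counting: 7 elements
|A| = 7

7


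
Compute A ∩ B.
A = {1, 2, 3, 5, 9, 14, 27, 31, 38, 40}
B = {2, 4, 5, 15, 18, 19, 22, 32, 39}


Set A = {1, 2, 3, 5, 9, 14, 27, 31, 38, 40}
Set B = {2, 4, 5, 15, 18, 19, 22, 32, 39}
A ∩ B includes only elements in both sets.
Check each element of A against B:
1 ✗, 2 ✓, 3 ✗, 5 ✓, 9 ✗, 14 ✗, 27 ✗, 31 ✗, 38 ✗, 40 ✗
A ∩ B = {2, 5}

{2, 5}


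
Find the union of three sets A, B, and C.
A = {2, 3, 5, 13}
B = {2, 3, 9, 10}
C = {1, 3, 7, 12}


Set A = {2, 3, 5, 13}
Set B = {2, 3, 9, 10}
Set C = {1, 3, 7, 12}
First, A ∪ B = {2, 3, 5, 9, 10, 13}
Then, (A ∪ B) ∪ C = {1, 2, 3, 5, 7, 9, 10, 12, 13}

{1, 2, 3, 5, 7, 9, 10, 12, 13}


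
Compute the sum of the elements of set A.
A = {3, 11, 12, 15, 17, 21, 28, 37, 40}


Set A = {3, 11, 12, 15, 17, 21, 28, 37, 40}
Sum = 3 + 11 + 12 + 15 + 17 + 21 + 28 + 37 + 40 = 184

184


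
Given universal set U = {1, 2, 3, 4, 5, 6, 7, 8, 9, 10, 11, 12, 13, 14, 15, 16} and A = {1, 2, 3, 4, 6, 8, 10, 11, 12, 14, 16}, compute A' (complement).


Universal set U = {1, 2, 3, 4, 5, 6, 7, 8, 9, 10, 11, 12, 13, 14, 15, 16}
Set A = {1, 2, 3, 4, 6, 8, 10, 11, 12, 14, 16}
A' = U \ A = elements in U but not in A
Checking each element of U:
1 (in A, exclude), 2 (in A, exclude), 3 (in A, exclude), 4 (in A, exclude), 5 (not in A, include), 6 (in A, exclude), 7 (not in A, include), 8 (in A, exclude), 9 (not in A, include), 10 (in A, exclude), 11 (in A, exclude), 12 (in A, exclude), 13 (not in A, include), 14 (in A, exclude), 15 (not in A, include), 16 (in A, exclude)
A' = {5, 7, 9, 13, 15}

{5, 7, 9, 13, 15}


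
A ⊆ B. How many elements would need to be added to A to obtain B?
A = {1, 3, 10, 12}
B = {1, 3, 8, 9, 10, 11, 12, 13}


Set A = {1, 3, 10, 12}, |A| = 4
Set B = {1, 3, 8, 9, 10, 11, 12, 13}, |B| = 8
Since A ⊆ B: B \ A = {8, 9, 11, 13}
|B| - |A| = 8 - 4 = 4

4


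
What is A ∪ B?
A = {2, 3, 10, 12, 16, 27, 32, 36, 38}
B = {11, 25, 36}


Set A = {2, 3, 10, 12, 16, 27, 32, 36, 38}
Set B = {11, 25, 36}
A ∪ B includes all elements in either set.
Elements from A: {2, 3, 10, 12, 16, 27, 32, 36, 38}
Elements from B not already included: {11, 25}
A ∪ B = {2, 3, 10, 11, 12, 16, 25, 27, 32, 36, 38}

{2, 3, 10, 11, 12, 16, 25, 27, 32, 36, 38}


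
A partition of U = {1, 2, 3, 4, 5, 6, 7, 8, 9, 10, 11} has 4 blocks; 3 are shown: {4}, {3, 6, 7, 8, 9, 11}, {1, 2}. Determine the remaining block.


U = {1, 2, 3, 4, 5, 6, 7, 8, 9, 10, 11}
Shown blocks: {4}, {3, 6, 7, 8, 9, 11}, {1, 2}
A partition's blocks are pairwise disjoint and cover U, so the missing block = U \ (union of shown blocks).
Union of shown blocks: {1, 2, 3, 4, 6, 7, 8, 9, 11}
Missing block = U \ (union) = {5, 10}

{5, 10}


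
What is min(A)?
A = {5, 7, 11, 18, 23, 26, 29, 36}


Set A = {5, 7, 11, 18, 23, 26, 29, 36}
Elements in ascending order: 5, 7, 11, 18, 23, 26, 29, 36
The smallest element is 5.

5


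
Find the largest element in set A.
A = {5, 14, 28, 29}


Set A = {5, 14, 28, 29}
Elements in ascending order: 5, 14, 28, 29
The largest element is 29.

29


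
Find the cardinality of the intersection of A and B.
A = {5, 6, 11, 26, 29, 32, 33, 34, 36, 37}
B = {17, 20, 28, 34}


Set A = {5, 6, 11, 26, 29, 32, 33, 34, 36, 37}
Set B = {17, 20, 28, 34}
A ∩ B = {34}
|A ∩ B| = 1

1


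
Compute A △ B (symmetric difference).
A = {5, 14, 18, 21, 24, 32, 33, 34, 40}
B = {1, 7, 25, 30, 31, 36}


Set A = {5, 14, 18, 21, 24, 32, 33, 34, 40}
Set B = {1, 7, 25, 30, 31, 36}
A △ B = (A \ B) ∪ (B \ A)
Elements in A but not B: {5, 14, 18, 21, 24, 32, 33, 34, 40}
Elements in B but not A: {1, 7, 25, 30, 31, 36}
A △ B = {1, 5, 7, 14, 18, 21, 24, 25, 30, 31, 32, 33, 34, 36, 40}

{1, 5, 7, 14, 18, 21, 24, 25, 30, 31, 32, 33, 34, 36, 40}


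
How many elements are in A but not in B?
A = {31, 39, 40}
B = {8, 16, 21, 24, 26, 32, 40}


Set A = {31, 39, 40}
Set B = {8, 16, 21, 24, 26, 32, 40}
A \ B = {31, 39}
|A \ B| = 2

2


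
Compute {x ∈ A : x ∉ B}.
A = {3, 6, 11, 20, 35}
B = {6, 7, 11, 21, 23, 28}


Set A = {3, 6, 11, 20, 35}
Set B = {6, 7, 11, 21, 23, 28}
Check each element of A against B:
3 ∉ B (include), 6 ∈ B, 11 ∈ B, 20 ∉ B (include), 35 ∉ B (include)
Elements of A not in B: {3, 20, 35}

{3, 20, 35}


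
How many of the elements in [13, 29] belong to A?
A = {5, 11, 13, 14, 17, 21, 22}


Set A = {5, 11, 13, 14, 17, 21, 22}
Candidates: [13, 29]
Check each candidate:
13 ∈ A, 29 ∉ A
Count of candidates in A: 1

1


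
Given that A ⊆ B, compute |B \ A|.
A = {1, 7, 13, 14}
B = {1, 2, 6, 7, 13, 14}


Set A = {1, 7, 13, 14}, |A| = 4
Set B = {1, 2, 6, 7, 13, 14}, |B| = 6
Since A ⊆ B: B \ A = {2, 6}
|B| - |A| = 6 - 4 = 2

2


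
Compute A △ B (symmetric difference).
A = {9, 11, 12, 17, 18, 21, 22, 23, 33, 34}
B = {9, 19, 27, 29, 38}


Set A = {9, 11, 12, 17, 18, 21, 22, 23, 33, 34}
Set B = {9, 19, 27, 29, 38}
A △ B = (A \ B) ∪ (B \ A)
Elements in A but not B: {11, 12, 17, 18, 21, 22, 23, 33, 34}
Elements in B but not A: {19, 27, 29, 38}
A △ B = {11, 12, 17, 18, 19, 21, 22, 23, 27, 29, 33, 34, 38}

{11, 12, 17, 18, 19, 21, 22, 23, 27, 29, 33, 34, 38}


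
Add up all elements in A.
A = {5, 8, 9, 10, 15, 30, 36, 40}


Set A = {5, 8, 9, 10, 15, 30, 36, 40}
Sum = 5 + 8 + 9 + 10 + 15 + 30 + 36 + 40 = 153

153


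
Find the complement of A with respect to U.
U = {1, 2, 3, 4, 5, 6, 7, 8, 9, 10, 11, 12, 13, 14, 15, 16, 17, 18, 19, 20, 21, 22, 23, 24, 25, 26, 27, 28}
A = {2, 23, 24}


Universal set U = {1, 2, 3, 4, 5, 6, 7, 8, 9, 10, 11, 12, 13, 14, 15, 16, 17, 18, 19, 20, 21, 22, 23, 24, 25, 26, 27, 28}
Set A = {2, 23, 24}
A' = U \ A = elements in U but not in A
Checking each element of U:
1 (not in A, include), 2 (in A, exclude), 3 (not in A, include), 4 (not in A, include), 5 (not in A, include), 6 (not in A, include), 7 (not in A, include), 8 (not in A, include), 9 (not in A, include), 10 (not in A, include), 11 (not in A, include), 12 (not in A, include), 13 (not in A, include), 14 (not in A, include), 15 (not in A, include), 16 (not in A, include), 17 (not in A, include), 18 (not in A, include), 19 (not in A, include), 20 (not in A, include), 21 (not in A, include), 22 (not in A, include), 23 (in A, exclude), 24 (in A, exclude), 25 (not in A, include), 26 (not in A, include), 27 (not in A, include), 28 (not in A, include)
A' = {1, 3, 4, 5, 6, 7, 8, 9, 10, 11, 12, 13, 14, 15, 16, 17, 18, 19, 20, 21, 22, 25, 26, 27, 28}

{1, 3, 4, 5, 6, 7, 8, 9, 10, 11, 12, 13, 14, 15, 16, 17, 18, 19, 20, 21, 22, 25, 26, 27, 28}


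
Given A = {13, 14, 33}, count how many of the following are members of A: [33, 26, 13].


Set A = {13, 14, 33}
Candidates: [33, 26, 13]
Check each candidate:
33 ∈ A, 26 ∉ A, 13 ∈ A
Count of candidates in A: 2

2


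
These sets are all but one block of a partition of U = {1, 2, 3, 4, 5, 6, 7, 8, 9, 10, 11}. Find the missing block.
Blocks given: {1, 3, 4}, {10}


U = {1, 2, 3, 4, 5, 6, 7, 8, 9, 10, 11}
Shown blocks: {1, 3, 4}, {10}
A partition's blocks are pairwise disjoint and cover U, so the missing block = U \ (union of shown blocks).
Union of shown blocks: {1, 3, 4, 10}
Missing block = U \ (union) = {2, 5, 6, 7, 8, 9, 11}

{2, 5, 6, 7, 8, 9, 11}


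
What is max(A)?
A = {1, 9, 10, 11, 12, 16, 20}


Set A = {1, 9, 10, 11, 12, 16, 20}
Elements in ascending order: 1, 9, 10, 11, 12, 16, 20
The largest element is 20.

20


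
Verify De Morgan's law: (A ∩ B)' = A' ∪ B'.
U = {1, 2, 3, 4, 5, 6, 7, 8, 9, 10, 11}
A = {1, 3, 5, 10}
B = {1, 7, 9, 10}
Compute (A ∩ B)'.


U = {1, 2, 3, 4, 5, 6, 7, 8, 9, 10, 11}
A = {1, 3, 5, 10}, B = {1, 7, 9, 10}
A ∩ B = {1, 10}
(A ∩ B)' = U \ (A ∩ B) = {2, 3, 4, 5, 6, 7, 8, 9, 11}
Verification via A' ∪ B': A' = {2, 4, 6, 7, 8, 9, 11}, B' = {2, 3, 4, 5, 6, 8, 11}
A' ∪ B' = {2, 3, 4, 5, 6, 7, 8, 9, 11} ✓

{2, 3, 4, 5, 6, 7, 8, 9, 11}


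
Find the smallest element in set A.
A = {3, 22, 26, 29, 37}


Set A = {3, 22, 26, 29, 37}
Elements in ascending order: 3, 22, 26, 29, 37
The smallest element is 3.

3


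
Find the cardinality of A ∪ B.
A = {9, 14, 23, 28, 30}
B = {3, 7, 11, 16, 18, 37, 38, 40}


Set A = {9, 14, 23, 28, 30}, |A| = 5
Set B = {3, 7, 11, 16, 18, 37, 38, 40}, |B| = 8
A ∩ B = {}, |A ∩ B| = 0
|A ∪ B| = |A| + |B| - |A ∩ B| = 5 + 8 - 0 = 13

13


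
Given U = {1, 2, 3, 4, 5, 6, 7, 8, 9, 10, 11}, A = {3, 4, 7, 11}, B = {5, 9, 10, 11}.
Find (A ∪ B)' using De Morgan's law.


U = {1, 2, 3, 4, 5, 6, 7, 8, 9, 10, 11}
A = {3, 4, 7, 11}, B = {5, 9, 10, 11}
A ∪ B = {3, 4, 5, 7, 9, 10, 11}
(A ∪ B)' = U \ (A ∪ B) = {1, 2, 6, 8}
Verification via A' ∩ B': A' = {1, 2, 5, 6, 8, 9, 10}, B' = {1, 2, 3, 4, 6, 7, 8}
A' ∩ B' = {1, 2, 6, 8} ✓

{1, 2, 6, 8}


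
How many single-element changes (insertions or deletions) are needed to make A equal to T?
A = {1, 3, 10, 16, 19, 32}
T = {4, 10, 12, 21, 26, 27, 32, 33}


Set A = {1, 3, 10, 16, 19, 32}
Set T = {4, 10, 12, 21, 26, 27, 32, 33}
Elements to remove from A (in A, not in T): {1, 3, 16, 19} → 4 removals
Elements to add to A (in T, not in A): {4, 12, 21, 26, 27, 33} → 6 additions
Total edits = 4 + 6 = 10

10


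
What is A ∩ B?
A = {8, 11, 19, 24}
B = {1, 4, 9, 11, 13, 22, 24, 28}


Set A = {8, 11, 19, 24}
Set B = {1, 4, 9, 11, 13, 22, 24, 28}
A ∩ B includes only elements in both sets.
Check each element of A against B:
8 ✗, 11 ✓, 19 ✗, 24 ✓
A ∩ B = {11, 24}

{11, 24}


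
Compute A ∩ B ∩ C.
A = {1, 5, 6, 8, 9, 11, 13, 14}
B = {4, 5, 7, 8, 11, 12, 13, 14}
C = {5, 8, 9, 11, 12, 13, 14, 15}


Set A = {1, 5, 6, 8, 9, 11, 13, 14}
Set B = {4, 5, 7, 8, 11, 12, 13, 14}
Set C = {5, 8, 9, 11, 12, 13, 14, 15}
First, A ∩ B = {5, 8, 11, 13, 14}
Then, (A ∩ B) ∩ C = {5, 8, 11, 13, 14}

{5, 8, 11, 13, 14}


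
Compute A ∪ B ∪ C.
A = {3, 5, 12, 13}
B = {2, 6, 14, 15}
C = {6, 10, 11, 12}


Set A = {3, 5, 12, 13}
Set B = {2, 6, 14, 15}
Set C = {6, 10, 11, 12}
First, A ∪ B = {2, 3, 5, 6, 12, 13, 14, 15}
Then, (A ∪ B) ∪ C = {2, 3, 5, 6, 10, 11, 12, 13, 14, 15}

{2, 3, 5, 6, 10, 11, 12, 13, 14, 15}


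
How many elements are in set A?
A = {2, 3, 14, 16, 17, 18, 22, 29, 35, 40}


Set A = {2, 3, 14, 16, 17, 18, 22, 29, 35, 40}
Listing elements: 2, 3, 14, 16, 17, 18, 22, 29, 35, 40
Counting: 10 elements
|A| = 10

10


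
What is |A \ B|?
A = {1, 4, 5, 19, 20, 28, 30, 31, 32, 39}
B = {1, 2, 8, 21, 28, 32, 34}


Set A = {1, 4, 5, 19, 20, 28, 30, 31, 32, 39}
Set B = {1, 2, 8, 21, 28, 32, 34}
A \ B = {4, 5, 19, 20, 30, 31, 39}
|A \ B| = 7

7


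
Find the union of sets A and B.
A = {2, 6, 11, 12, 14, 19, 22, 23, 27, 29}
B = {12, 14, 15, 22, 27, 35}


Set A = {2, 6, 11, 12, 14, 19, 22, 23, 27, 29}
Set B = {12, 14, 15, 22, 27, 35}
A ∪ B includes all elements in either set.
Elements from A: {2, 6, 11, 12, 14, 19, 22, 23, 27, 29}
Elements from B not already included: {15, 35}
A ∪ B = {2, 6, 11, 12, 14, 15, 19, 22, 23, 27, 29, 35}

{2, 6, 11, 12, 14, 15, 19, 22, 23, 27, 29, 35}


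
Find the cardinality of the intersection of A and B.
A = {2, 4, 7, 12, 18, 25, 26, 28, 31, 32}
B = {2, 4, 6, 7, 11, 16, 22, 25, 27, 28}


Set A = {2, 4, 7, 12, 18, 25, 26, 28, 31, 32}
Set B = {2, 4, 6, 7, 11, 16, 22, 25, 27, 28}
A ∩ B = {2, 4, 7, 25, 28}
|A ∩ B| = 5

5


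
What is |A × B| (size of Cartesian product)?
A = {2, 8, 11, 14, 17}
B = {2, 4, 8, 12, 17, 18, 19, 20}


Set A = {2, 8, 11, 14, 17} has 5 elements.
Set B = {2, 4, 8, 12, 17, 18, 19, 20} has 8 elements.
|A × B| = |A| × |B| = 5 × 8 = 40

40


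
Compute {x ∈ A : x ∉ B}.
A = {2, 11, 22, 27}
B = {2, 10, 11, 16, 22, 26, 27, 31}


Set A = {2, 11, 22, 27}
Set B = {2, 10, 11, 16, 22, 26, 27, 31}
Check each element of A against B:
2 ∈ B, 11 ∈ B, 22 ∈ B, 27 ∈ B
Elements of A not in B: {}

{}


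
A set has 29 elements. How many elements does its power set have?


The set has 29 elements.
The power set contains all possible subsets.
|P(A)| = 2^|A| = 2^29 = 536870912

536870912


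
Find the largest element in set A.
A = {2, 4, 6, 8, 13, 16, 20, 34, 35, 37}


Set A = {2, 4, 6, 8, 13, 16, 20, 34, 35, 37}
Elements in ascending order: 2, 4, 6, 8, 13, 16, 20, 34, 35, 37
The largest element is 37.

37


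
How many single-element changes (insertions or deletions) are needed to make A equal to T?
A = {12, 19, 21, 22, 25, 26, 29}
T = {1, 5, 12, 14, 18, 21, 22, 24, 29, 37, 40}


Set A = {12, 19, 21, 22, 25, 26, 29}
Set T = {1, 5, 12, 14, 18, 21, 22, 24, 29, 37, 40}
Elements to remove from A (in A, not in T): {19, 25, 26} → 3 removals
Elements to add to A (in T, not in A): {1, 5, 14, 18, 24, 37, 40} → 7 additions
Total edits = 3 + 7 = 10

10


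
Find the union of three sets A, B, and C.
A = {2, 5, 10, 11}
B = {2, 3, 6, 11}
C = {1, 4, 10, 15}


Set A = {2, 5, 10, 11}
Set B = {2, 3, 6, 11}
Set C = {1, 4, 10, 15}
First, A ∪ B = {2, 3, 5, 6, 10, 11}
Then, (A ∪ B) ∪ C = {1, 2, 3, 4, 5, 6, 10, 11, 15}

{1, 2, 3, 4, 5, 6, 10, 11, 15}


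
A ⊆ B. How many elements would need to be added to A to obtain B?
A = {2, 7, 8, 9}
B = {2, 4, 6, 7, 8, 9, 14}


Set A = {2, 7, 8, 9}, |A| = 4
Set B = {2, 4, 6, 7, 8, 9, 14}, |B| = 7
Since A ⊆ B: B \ A = {4, 6, 14}
|B| - |A| = 7 - 4 = 3

3


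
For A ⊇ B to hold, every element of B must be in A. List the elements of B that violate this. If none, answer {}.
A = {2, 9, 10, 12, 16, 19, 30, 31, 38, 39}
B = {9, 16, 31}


Set A = {2, 9, 10, 12, 16, 19, 30, 31, 38, 39}
Set B = {9, 16, 31}
Check each element of B against A:
9 ∈ A, 16 ∈ A, 31 ∈ A
Elements of B not in A: {}

{}


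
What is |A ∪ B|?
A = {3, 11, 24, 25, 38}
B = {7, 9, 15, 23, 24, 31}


Set A = {3, 11, 24, 25, 38}, |A| = 5
Set B = {7, 9, 15, 23, 24, 31}, |B| = 6
A ∩ B = {24}, |A ∩ B| = 1
|A ∪ B| = |A| + |B| - |A ∩ B| = 5 + 6 - 1 = 10

10


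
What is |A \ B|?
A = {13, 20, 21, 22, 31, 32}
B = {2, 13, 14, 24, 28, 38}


Set A = {13, 20, 21, 22, 31, 32}
Set B = {2, 13, 14, 24, 28, 38}
A \ B = {20, 21, 22, 31, 32}
|A \ B| = 5

5


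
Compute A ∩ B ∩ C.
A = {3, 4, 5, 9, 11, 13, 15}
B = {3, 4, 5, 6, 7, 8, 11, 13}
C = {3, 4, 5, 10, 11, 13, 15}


Set A = {3, 4, 5, 9, 11, 13, 15}
Set B = {3, 4, 5, 6, 7, 8, 11, 13}
Set C = {3, 4, 5, 10, 11, 13, 15}
First, A ∩ B = {3, 4, 5, 11, 13}
Then, (A ∩ B) ∩ C = {3, 4, 5, 11, 13}

{3, 4, 5, 11, 13}


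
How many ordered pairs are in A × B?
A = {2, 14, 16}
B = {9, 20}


Set A = {2, 14, 16} has 3 elements.
Set B = {9, 20} has 2 elements.
|A × B| = |A| × |B| = 3 × 2 = 6

6


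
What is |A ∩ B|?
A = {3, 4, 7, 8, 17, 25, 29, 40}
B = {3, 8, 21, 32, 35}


Set A = {3, 4, 7, 8, 17, 25, 29, 40}
Set B = {3, 8, 21, 32, 35}
A ∩ B = {3, 8}
|A ∩ B| = 2

2


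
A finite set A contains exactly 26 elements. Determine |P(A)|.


The set has 26 elements.
The power set contains all possible subsets.
|P(A)| = 2^|A| = 2^26 = 67108864

67108864


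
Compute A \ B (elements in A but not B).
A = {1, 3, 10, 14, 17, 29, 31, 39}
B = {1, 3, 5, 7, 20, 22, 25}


Set A = {1, 3, 10, 14, 17, 29, 31, 39}
Set B = {1, 3, 5, 7, 20, 22, 25}
A \ B includes elements in A that are not in B.
Check each element of A:
1 (in B, remove), 3 (in B, remove), 10 (not in B, keep), 14 (not in B, keep), 17 (not in B, keep), 29 (not in B, keep), 31 (not in B, keep), 39 (not in B, keep)
A \ B = {10, 14, 17, 29, 31, 39}

{10, 14, 17, 29, 31, 39}


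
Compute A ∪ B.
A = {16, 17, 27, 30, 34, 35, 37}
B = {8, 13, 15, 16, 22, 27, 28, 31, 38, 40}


Set A = {16, 17, 27, 30, 34, 35, 37}
Set B = {8, 13, 15, 16, 22, 27, 28, 31, 38, 40}
A ∪ B includes all elements in either set.
Elements from A: {16, 17, 27, 30, 34, 35, 37}
Elements from B not already included: {8, 13, 15, 22, 28, 31, 38, 40}
A ∪ B = {8, 13, 15, 16, 17, 22, 27, 28, 30, 31, 34, 35, 37, 38, 40}

{8, 13, 15, 16, 17, 22, 27, 28, 30, 31, 34, 35, 37, 38, 40}


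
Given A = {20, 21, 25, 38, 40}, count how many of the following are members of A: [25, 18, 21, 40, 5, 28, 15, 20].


Set A = {20, 21, 25, 38, 40}
Candidates: [25, 18, 21, 40, 5, 28, 15, 20]
Check each candidate:
25 ∈ A, 18 ∉ A, 21 ∈ A, 40 ∈ A, 5 ∉ A, 28 ∉ A, 15 ∉ A, 20 ∈ A
Count of candidates in A: 4

4


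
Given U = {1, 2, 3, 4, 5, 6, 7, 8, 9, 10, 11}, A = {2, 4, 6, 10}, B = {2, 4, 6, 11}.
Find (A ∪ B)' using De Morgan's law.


U = {1, 2, 3, 4, 5, 6, 7, 8, 9, 10, 11}
A = {2, 4, 6, 10}, B = {2, 4, 6, 11}
A ∪ B = {2, 4, 6, 10, 11}
(A ∪ B)' = U \ (A ∪ B) = {1, 3, 5, 7, 8, 9}
Verification via A' ∩ B': A' = {1, 3, 5, 7, 8, 9, 11}, B' = {1, 3, 5, 7, 8, 9, 10}
A' ∩ B' = {1, 3, 5, 7, 8, 9} ✓

{1, 3, 5, 7, 8, 9}


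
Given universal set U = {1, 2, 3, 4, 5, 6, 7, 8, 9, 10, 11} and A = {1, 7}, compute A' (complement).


Universal set U = {1, 2, 3, 4, 5, 6, 7, 8, 9, 10, 11}
Set A = {1, 7}
A' = U \ A = elements in U but not in A
Checking each element of U:
1 (in A, exclude), 2 (not in A, include), 3 (not in A, include), 4 (not in A, include), 5 (not in A, include), 6 (not in A, include), 7 (in A, exclude), 8 (not in A, include), 9 (not in A, include), 10 (not in A, include), 11 (not in A, include)
A' = {2, 3, 4, 5, 6, 8, 9, 10, 11}

{2, 3, 4, 5, 6, 8, 9, 10, 11}


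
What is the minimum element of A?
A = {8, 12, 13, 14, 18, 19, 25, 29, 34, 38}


Set A = {8, 12, 13, 14, 18, 19, 25, 29, 34, 38}
Elements in ascending order: 8, 12, 13, 14, 18, 19, 25, 29, 34, 38
The smallest element is 8.

8


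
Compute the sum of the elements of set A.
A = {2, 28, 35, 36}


Set A = {2, 28, 35, 36}
Sum = 2 + 28 + 35 + 36 = 101

101


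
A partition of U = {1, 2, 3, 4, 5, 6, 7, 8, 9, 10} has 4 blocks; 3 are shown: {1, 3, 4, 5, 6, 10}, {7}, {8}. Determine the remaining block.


U = {1, 2, 3, 4, 5, 6, 7, 8, 9, 10}
Shown blocks: {1, 3, 4, 5, 6, 10}, {7}, {8}
A partition's blocks are pairwise disjoint and cover U, so the missing block = U \ (union of shown blocks).
Union of shown blocks: {1, 3, 4, 5, 6, 7, 8, 10}
Missing block = U \ (union) = {2, 9}

{2, 9}


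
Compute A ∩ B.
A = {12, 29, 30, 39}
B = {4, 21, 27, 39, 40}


Set A = {12, 29, 30, 39}
Set B = {4, 21, 27, 39, 40}
A ∩ B includes only elements in both sets.
Check each element of A against B:
12 ✗, 29 ✗, 30 ✗, 39 ✓
A ∩ B = {39}

{39}


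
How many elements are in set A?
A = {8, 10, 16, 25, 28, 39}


Set A = {8, 10, 16, 25, 28, 39}
Listing elements: 8, 10, 16, 25, 28, 39
Counting: 6 elements
|A| = 6

6


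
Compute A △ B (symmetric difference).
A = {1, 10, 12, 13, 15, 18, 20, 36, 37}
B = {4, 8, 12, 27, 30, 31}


Set A = {1, 10, 12, 13, 15, 18, 20, 36, 37}
Set B = {4, 8, 12, 27, 30, 31}
A △ B = (A \ B) ∪ (B \ A)
Elements in A but not B: {1, 10, 13, 15, 18, 20, 36, 37}
Elements in B but not A: {4, 8, 27, 30, 31}
A △ B = {1, 4, 8, 10, 13, 15, 18, 20, 27, 30, 31, 36, 37}

{1, 4, 8, 10, 13, 15, 18, 20, 27, 30, 31, 36, 37}


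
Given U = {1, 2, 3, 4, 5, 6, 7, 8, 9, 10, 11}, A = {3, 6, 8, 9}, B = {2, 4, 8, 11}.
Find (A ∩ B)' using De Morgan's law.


U = {1, 2, 3, 4, 5, 6, 7, 8, 9, 10, 11}
A = {3, 6, 8, 9}, B = {2, 4, 8, 11}
A ∩ B = {8}
(A ∩ B)' = U \ (A ∩ B) = {1, 2, 3, 4, 5, 6, 7, 9, 10, 11}
Verification via A' ∪ B': A' = {1, 2, 4, 5, 7, 10, 11}, B' = {1, 3, 5, 6, 7, 9, 10}
A' ∪ B' = {1, 2, 3, 4, 5, 6, 7, 9, 10, 11} ✓

{1, 2, 3, 4, 5, 6, 7, 9, 10, 11}


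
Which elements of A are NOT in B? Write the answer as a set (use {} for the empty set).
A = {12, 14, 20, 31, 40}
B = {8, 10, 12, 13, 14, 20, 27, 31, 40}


Set A = {12, 14, 20, 31, 40}
Set B = {8, 10, 12, 13, 14, 20, 27, 31, 40}
Check each element of A against B:
12 ∈ B, 14 ∈ B, 20 ∈ B, 31 ∈ B, 40 ∈ B
Elements of A not in B: {}

{}


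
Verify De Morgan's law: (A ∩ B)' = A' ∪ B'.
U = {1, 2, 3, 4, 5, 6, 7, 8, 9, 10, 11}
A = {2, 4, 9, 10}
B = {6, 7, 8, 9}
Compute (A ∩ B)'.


U = {1, 2, 3, 4, 5, 6, 7, 8, 9, 10, 11}
A = {2, 4, 9, 10}, B = {6, 7, 8, 9}
A ∩ B = {9}
(A ∩ B)' = U \ (A ∩ B) = {1, 2, 3, 4, 5, 6, 7, 8, 10, 11}
Verification via A' ∪ B': A' = {1, 3, 5, 6, 7, 8, 11}, B' = {1, 2, 3, 4, 5, 10, 11}
A' ∪ B' = {1, 2, 3, 4, 5, 6, 7, 8, 10, 11} ✓

{1, 2, 3, 4, 5, 6, 7, 8, 10, 11}


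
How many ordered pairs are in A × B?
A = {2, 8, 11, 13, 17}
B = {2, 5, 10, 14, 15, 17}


Set A = {2, 8, 11, 13, 17} has 5 elements.
Set B = {2, 5, 10, 14, 15, 17} has 6 elements.
|A × B| = |A| × |B| = 5 × 6 = 30

30


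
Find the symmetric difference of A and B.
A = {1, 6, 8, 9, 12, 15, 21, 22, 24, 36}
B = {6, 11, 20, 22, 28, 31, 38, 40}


Set A = {1, 6, 8, 9, 12, 15, 21, 22, 24, 36}
Set B = {6, 11, 20, 22, 28, 31, 38, 40}
A △ B = (A \ B) ∪ (B \ A)
Elements in A but not B: {1, 8, 9, 12, 15, 21, 24, 36}
Elements in B but not A: {11, 20, 28, 31, 38, 40}
A △ B = {1, 8, 9, 11, 12, 15, 20, 21, 24, 28, 31, 36, 38, 40}

{1, 8, 9, 11, 12, 15, 20, 21, 24, 28, 31, 36, 38, 40}


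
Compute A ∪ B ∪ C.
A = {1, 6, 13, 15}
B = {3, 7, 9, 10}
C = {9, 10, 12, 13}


Set A = {1, 6, 13, 15}
Set B = {3, 7, 9, 10}
Set C = {9, 10, 12, 13}
First, A ∪ B = {1, 3, 6, 7, 9, 10, 13, 15}
Then, (A ∪ B) ∪ C = {1, 3, 6, 7, 9, 10, 12, 13, 15}

{1, 3, 6, 7, 9, 10, 12, 13, 15}


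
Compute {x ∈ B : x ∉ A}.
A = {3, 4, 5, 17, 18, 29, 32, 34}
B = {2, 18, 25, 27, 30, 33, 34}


Set A = {3, 4, 5, 17, 18, 29, 32, 34}
Set B = {2, 18, 25, 27, 30, 33, 34}
Check each element of B against A:
2 ∉ A (include), 18 ∈ A, 25 ∉ A (include), 27 ∉ A (include), 30 ∉ A (include), 33 ∉ A (include), 34 ∈ A
Elements of B not in A: {2, 25, 27, 30, 33}

{2, 25, 27, 30, 33}


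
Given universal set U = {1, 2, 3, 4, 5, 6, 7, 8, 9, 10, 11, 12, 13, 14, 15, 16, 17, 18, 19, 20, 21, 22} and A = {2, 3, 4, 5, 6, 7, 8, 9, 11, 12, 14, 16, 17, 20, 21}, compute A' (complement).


Universal set U = {1, 2, 3, 4, 5, 6, 7, 8, 9, 10, 11, 12, 13, 14, 15, 16, 17, 18, 19, 20, 21, 22}
Set A = {2, 3, 4, 5, 6, 7, 8, 9, 11, 12, 14, 16, 17, 20, 21}
A' = U \ A = elements in U but not in A
Checking each element of U:
1 (not in A, include), 2 (in A, exclude), 3 (in A, exclude), 4 (in A, exclude), 5 (in A, exclude), 6 (in A, exclude), 7 (in A, exclude), 8 (in A, exclude), 9 (in A, exclude), 10 (not in A, include), 11 (in A, exclude), 12 (in A, exclude), 13 (not in A, include), 14 (in A, exclude), 15 (not in A, include), 16 (in A, exclude), 17 (in A, exclude), 18 (not in A, include), 19 (not in A, include), 20 (in A, exclude), 21 (in A, exclude), 22 (not in A, include)
A' = {1, 10, 13, 15, 18, 19, 22}

{1, 10, 13, 15, 18, 19, 22}


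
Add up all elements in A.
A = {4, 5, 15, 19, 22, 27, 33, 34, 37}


Set A = {4, 5, 15, 19, 22, 27, 33, 34, 37}
Sum = 4 + 5 + 15 + 19 + 22 + 27 + 33 + 34 + 37 = 196

196


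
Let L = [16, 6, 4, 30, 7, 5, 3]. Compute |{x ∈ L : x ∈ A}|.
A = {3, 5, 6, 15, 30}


Set A = {3, 5, 6, 15, 30}
Candidates: [16, 6, 4, 30, 7, 5, 3]
Check each candidate:
16 ∉ A, 6 ∈ A, 4 ∉ A, 30 ∈ A, 7 ∉ A, 5 ∈ A, 3 ∈ A
Count of candidates in A: 4

4


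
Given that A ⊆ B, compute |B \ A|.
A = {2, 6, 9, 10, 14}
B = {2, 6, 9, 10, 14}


Set A = {2, 6, 9, 10, 14}, |A| = 5
Set B = {2, 6, 9, 10, 14}, |B| = 5
Since A ⊆ B: B \ A = {}
|B| - |A| = 5 - 5 = 0

0


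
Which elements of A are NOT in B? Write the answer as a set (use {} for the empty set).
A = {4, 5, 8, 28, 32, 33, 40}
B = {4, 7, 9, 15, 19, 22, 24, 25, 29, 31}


Set A = {4, 5, 8, 28, 32, 33, 40}
Set B = {4, 7, 9, 15, 19, 22, 24, 25, 29, 31}
Check each element of A against B:
4 ∈ B, 5 ∉ B (include), 8 ∉ B (include), 28 ∉ B (include), 32 ∉ B (include), 33 ∉ B (include), 40 ∉ B (include)
Elements of A not in B: {5, 8, 28, 32, 33, 40}

{5, 8, 28, 32, 33, 40}


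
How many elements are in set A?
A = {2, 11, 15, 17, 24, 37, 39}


Set A = {2, 11, 15, 17, 24, 37, 39}
Listing elements: 2, 11, 15, 17, 24, 37, 39
Counting: 7 elements
|A| = 7

7


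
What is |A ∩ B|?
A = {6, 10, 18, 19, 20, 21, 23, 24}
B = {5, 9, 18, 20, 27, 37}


Set A = {6, 10, 18, 19, 20, 21, 23, 24}
Set B = {5, 9, 18, 20, 27, 37}
A ∩ B = {18, 20}
|A ∩ B| = 2

2


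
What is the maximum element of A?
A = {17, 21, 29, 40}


Set A = {17, 21, 29, 40}
Elements in ascending order: 17, 21, 29, 40
The largest element is 40.

40


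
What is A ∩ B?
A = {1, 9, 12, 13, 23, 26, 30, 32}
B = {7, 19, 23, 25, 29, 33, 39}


Set A = {1, 9, 12, 13, 23, 26, 30, 32}
Set B = {7, 19, 23, 25, 29, 33, 39}
A ∩ B includes only elements in both sets.
Check each element of A against B:
1 ✗, 9 ✗, 12 ✗, 13 ✗, 23 ✓, 26 ✗, 30 ✗, 32 ✗
A ∩ B = {23}

{23}


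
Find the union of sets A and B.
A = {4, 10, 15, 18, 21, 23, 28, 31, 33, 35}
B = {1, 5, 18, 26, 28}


Set A = {4, 10, 15, 18, 21, 23, 28, 31, 33, 35}
Set B = {1, 5, 18, 26, 28}
A ∪ B includes all elements in either set.
Elements from A: {4, 10, 15, 18, 21, 23, 28, 31, 33, 35}
Elements from B not already included: {1, 5, 26}
A ∪ B = {1, 4, 5, 10, 15, 18, 21, 23, 26, 28, 31, 33, 35}

{1, 4, 5, 10, 15, 18, 21, 23, 26, 28, 31, 33, 35}


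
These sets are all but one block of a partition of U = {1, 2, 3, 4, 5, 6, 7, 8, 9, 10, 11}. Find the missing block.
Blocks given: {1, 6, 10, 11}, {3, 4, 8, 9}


U = {1, 2, 3, 4, 5, 6, 7, 8, 9, 10, 11}
Shown blocks: {1, 6, 10, 11}, {3, 4, 8, 9}
A partition's blocks are pairwise disjoint and cover U, so the missing block = U \ (union of shown blocks).
Union of shown blocks: {1, 3, 4, 6, 8, 9, 10, 11}
Missing block = U \ (union) = {2, 5, 7}

{2, 5, 7}


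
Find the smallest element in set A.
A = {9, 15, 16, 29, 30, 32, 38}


Set A = {9, 15, 16, 29, 30, 32, 38}
Elements in ascending order: 9, 15, 16, 29, 30, 32, 38
The smallest element is 9.

9


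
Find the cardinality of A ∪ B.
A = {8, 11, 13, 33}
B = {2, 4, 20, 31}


Set A = {8, 11, 13, 33}, |A| = 4
Set B = {2, 4, 20, 31}, |B| = 4
A ∩ B = {}, |A ∩ B| = 0
|A ∪ B| = |A| + |B| - |A ∩ B| = 4 + 4 - 0 = 8

8


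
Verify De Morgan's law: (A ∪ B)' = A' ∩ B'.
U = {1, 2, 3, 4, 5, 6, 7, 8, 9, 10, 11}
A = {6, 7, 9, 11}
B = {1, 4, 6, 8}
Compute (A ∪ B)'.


U = {1, 2, 3, 4, 5, 6, 7, 8, 9, 10, 11}
A = {6, 7, 9, 11}, B = {1, 4, 6, 8}
A ∪ B = {1, 4, 6, 7, 8, 9, 11}
(A ∪ B)' = U \ (A ∪ B) = {2, 3, 5, 10}
Verification via A' ∩ B': A' = {1, 2, 3, 4, 5, 8, 10}, B' = {2, 3, 5, 7, 9, 10, 11}
A' ∩ B' = {2, 3, 5, 10} ✓

{2, 3, 5, 10}


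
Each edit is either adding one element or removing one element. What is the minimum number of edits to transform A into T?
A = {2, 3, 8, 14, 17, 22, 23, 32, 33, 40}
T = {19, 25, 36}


Set A = {2, 3, 8, 14, 17, 22, 23, 32, 33, 40}
Set T = {19, 25, 36}
Elements to remove from A (in A, not in T): {2, 3, 8, 14, 17, 22, 23, 32, 33, 40} → 10 removals
Elements to add to A (in T, not in A): {19, 25, 36} → 3 additions
Total edits = 10 + 3 = 13

13


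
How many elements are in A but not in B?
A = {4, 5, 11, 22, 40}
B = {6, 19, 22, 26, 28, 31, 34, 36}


Set A = {4, 5, 11, 22, 40}
Set B = {6, 19, 22, 26, 28, 31, 34, 36}
A \ B = {4, 5, 11, 40}
|A \ B| = 4

4


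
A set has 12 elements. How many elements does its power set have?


The set has 12 elements.
The power set contains all possible subsets.
|P(A)| = 2^|A| = 2^12 = 4096

4096


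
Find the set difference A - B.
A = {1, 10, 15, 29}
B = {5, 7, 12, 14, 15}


Set A = {1, 10, 15, 29}
Set B = {5, 7, 12, 14, 15}
A \ B includes elements in A that are not in B.
Check each element of A:
1 (not in B, keep), 10 (not in B, keep), 15 (in B, remove), 29 (not in B, keep)
A \ B = {1, 10, 29}

{1, 10, 29}


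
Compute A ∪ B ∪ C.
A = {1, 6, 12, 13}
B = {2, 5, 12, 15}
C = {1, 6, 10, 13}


Set A = {1, 6, 12, 13}
Set B = {2, 5, 12, 15}
Set C = {1, 6, 10, 13}
First, A ∪ B = {1, 2, 5, 6, 12, 13, 15}
Then, (A ∪ B) ∪ C = {1, 2, 5, 6, 10, 12, 13, 15}

{1, 2, 5, 6, 10, 12, 13, 15}


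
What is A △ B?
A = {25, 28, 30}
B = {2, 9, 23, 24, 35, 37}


Set A = {25, 28, 30}
Set B = {2, 9, 23, 24, 35, 37}
A △ B = (A \ B) ∪ (B \ A)
Elements in A but not B: {25, 28, 30}
Elements in B but not A: {2, 9, 23, 24, 35, 37}
A △ B = {2, 9, 23, 24, 25, 28, 30, 35, 37}

{2, 9, 23, 24, 25, 28, 30, 35, 37}


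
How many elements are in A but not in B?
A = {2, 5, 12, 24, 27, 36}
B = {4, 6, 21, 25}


Set A = {2, 5, 12, 24, 27, 36}
Set B = {4, 6, 21, 25}
A \ B = {2, 5, 12, 24, 27, 36}
|A \ B| = 6

6


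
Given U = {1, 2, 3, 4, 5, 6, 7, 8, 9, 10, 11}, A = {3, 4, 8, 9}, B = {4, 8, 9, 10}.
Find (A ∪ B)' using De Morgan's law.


U = {1, 2, 3, 4, 5, 6, 7, 8, 9, 10, 11}
A = {3, 4, 8, 9}, B = {4, 8, 9, 10}
A ∪ B = {3, 4, 8, 9, 10}
(A ∪ B)' = U \ (A ∪ B) = {1, 2, 5, 6, 7, 11}
Verification via A' ∩ B': A' = {1, 2, 5, 6, 7, 10, 11}, B' = {1, 2, 3, 5, 6, 7, 11}
A' ∩ B' = {1, 2, 5, 6, 7, 11} ✓

{1, 2, 5, 6, 7, 11}


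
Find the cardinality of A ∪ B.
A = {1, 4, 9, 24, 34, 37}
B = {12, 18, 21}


Set A = {1, 4, 9, 24, 34, 37}, |A| = 6
Set B = {12, 18, 21}, |B| = 3
A ∩ B = {}, |A ∩ B| = 0
|A ∪ B| = |A| + |B| - |A ∩ B| = 6 + 3 - 0 = 9

9


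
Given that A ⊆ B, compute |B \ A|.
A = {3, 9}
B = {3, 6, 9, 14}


Set A = {3, 9}, |A| = 2
Set B = {3, 6, 9, 14}, |B| = 4
Since A ⊆ B: B \ A = {6, 14}
|B| - |A| = 4 - 2 = 2

2


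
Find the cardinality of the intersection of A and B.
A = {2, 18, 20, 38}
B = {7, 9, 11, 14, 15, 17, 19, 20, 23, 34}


Set A = {2, 18, 20, 38}
Set B = {7, 9, 11, 14, 15, 17, 19, 20, 23, 34}
A ∩ B = {20}
|A ∩ B| = 1

1


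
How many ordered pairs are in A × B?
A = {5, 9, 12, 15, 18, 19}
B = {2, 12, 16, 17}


Set A = {5, 9, 12, 15, 18, 19} has 6 elements.
Set B = {2, 12, 16, 17} has 4 elements.
|A × B| = |A| × |B| = 6 × 4 = 24

24


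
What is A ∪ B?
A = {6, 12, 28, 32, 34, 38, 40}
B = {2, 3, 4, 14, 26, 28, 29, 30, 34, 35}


Set A = {6, 12, 28, 32, 34, 38, 40}
Set B = {2, 3, 4, 14, 26, 28, 29, 30, 34, 35}
A ∪ B includes all elements in either set.
Elements from A: {6, 12, 28, 32, 34, 38, 40}
Elements from B not already included: {2, 3, 4, 14, 26, 29, 30, 35}
A ∪ B = {2, 3, 4, 6, 12, 14, 26, 28, 29, 30, 32, 34, 35, 38, 40}

{2, 3, 4, 6, 12, 14, 26, 28, 29, 30, 32, 34, 35, 38, 40}


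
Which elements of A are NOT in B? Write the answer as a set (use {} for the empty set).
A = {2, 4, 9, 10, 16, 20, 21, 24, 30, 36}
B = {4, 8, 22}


Set A = {2, 4, 9, 10, 16, 20, 21, 24, 30, 36}
Set B = {4, 8, 22}
Check each element of A against B:
2 ∉ B (include), 4 ∈ B, 9 ∉ B (include), 10 ∉ B (include), 16 ∉ B (include), 20 ∉ B (include), 21 ∉ B (include), 24 ∉ B (include), 30 ∉ B (include), 36 ∉ B (include)
Elements of A not in B: {2, 9, 10, 16, 20, 21, 24, 30, 36}

{2, 9, 10, 16, 20, 21, 24, 30, 36}


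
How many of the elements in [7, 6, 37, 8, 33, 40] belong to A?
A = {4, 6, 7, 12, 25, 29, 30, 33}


Set A = {4, 6, 7, 12, 25, 29, 30, 33}
Candidates: [7, 6, 37, 8, 33, 40]
Check each candidate:
7 ∈ A, 6 ∈ A, 37 ∉ A, 8 ∉ A, 33 ∈ A, 40 ∉ A
Count of candidates in A: 3

3


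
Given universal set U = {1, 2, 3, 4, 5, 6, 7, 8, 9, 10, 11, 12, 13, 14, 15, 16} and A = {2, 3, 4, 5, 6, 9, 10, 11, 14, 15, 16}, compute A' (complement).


Universal set U = {1, 2, 3, 4, 5, 6, 7, 8, 9, 10, 11, 12, 13, 14, 15, 16}
Set A = {2, 3, 4, 5, 6, 9, 10, 11, 14, 15, 16}
A' = U \ A = elements in U but not in A
Checking each element of U:
1 (not in A, include), 2 (in A, exclude), 3 (in A, exclude), 4 (in A, exclude), 5 (in A, exclude), 6 (in A, exclude), 7 (not in A, include), 8 (not in A, include), 9 (in A, exclude), 10 (in A, exclude), 11 (in A, exclude), 12 (not in A, include), 13 (not in A, include), 14 (in A, exclude), 15 (in A, exclude), 16 (in A, exclude)
A' = {1, 7, 8, 12, 13}

{1, 7, 8, 12, 13}


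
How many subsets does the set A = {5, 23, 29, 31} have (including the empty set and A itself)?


Set A = {5, 23, 29, 31}
|A| = 4
The power set P(A) contains all subsets of A.
|P(A)| = 2^|A| = 2^4 = 16

16


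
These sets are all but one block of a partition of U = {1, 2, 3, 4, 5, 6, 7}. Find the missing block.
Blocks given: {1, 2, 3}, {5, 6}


U = {1, 2, 3, 4, 5, 6, 7}
Shown blocks: {1, 2, 3}, {5, 6}
A partition's blocks are pairwise disjoint and cover U, so the missing block = U \ (union of shown blocks).
Union of shown blocks: {1, 2, 3, 5, 6}
Missing block = U \ (union) = {4, 7}

{4, 7}


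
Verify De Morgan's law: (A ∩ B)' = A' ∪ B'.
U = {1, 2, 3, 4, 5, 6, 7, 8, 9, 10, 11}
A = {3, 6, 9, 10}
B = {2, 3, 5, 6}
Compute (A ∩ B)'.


U = {1, 2, 3, 4, 5, 6, 7, 8, 9, 10, 11}
A = {3, 6, 9, 10}, B = {2, 3, 5, 6}
A ∩ B = {3, 6}
(A ∩ B)' = U \ (A ∩ B) = {1, 2, 4, 5, 7, 8, 9, 10, 11}
Verification via A' ∪ B': A' = {1, 2, 4, 5, 7, 8, 11}, B' = {1, 4, 7, 8, 9, 10, 11}
A' ∪ B' = {1, 2, 4, 5, 7, 8, 9, 10, 11} ✓

{1, 2, 4, 5, 7, 8, 9, 10, 11}


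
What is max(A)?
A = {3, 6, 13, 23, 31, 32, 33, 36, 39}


Set A = {3, 6, 13, 23, 31, 32, 33, 36, 39}
Elements in ascending order: 3, 6, 13, 23, 31, 32, 33, 36, 39
The largest element is 39.

39


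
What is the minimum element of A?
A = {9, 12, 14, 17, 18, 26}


Set A = {9, 12, 14, 17, 18, 26}
Elements in ascending order: 9, 12, 14, 17, 18, 26
The smallest element is 9.

9


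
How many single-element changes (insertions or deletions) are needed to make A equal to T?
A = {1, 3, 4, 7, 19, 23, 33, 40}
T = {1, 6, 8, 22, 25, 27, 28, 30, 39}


Set A = {1, 3, 4, 7, 19, 23, 33, 40}
Set T = {1, 6, 8, 22, 25, 27, 28, 30, 39}
Elements to remove from A (in A, not in T): {3, 4, 7, 19, 23, 33, 40} → 7 removals
Elements to add to A (in T, not in A): {6, 8, 22, 25, 27, 28, 30, 39} → 8 additions
Total edits = 7 + 8 = 15

15


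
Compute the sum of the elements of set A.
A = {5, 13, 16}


Set A = {5, 13, 16}
Sum = 5 + 13 + 16 = 34

34


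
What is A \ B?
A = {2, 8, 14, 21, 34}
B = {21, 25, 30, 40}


Set A = {2, 8, 14, 21, 34}
Set B = {21, 25, 30, 40}
A \ B includes elements in A that are not in B.
Check each element of A:
2 (not in B, keep), 8 (not in B, keep), 14 (not in B, keep), 21 (in B, remove), 34 (not in B, keep)
A \ B = {2, 8, 14, 34}

{2, 8, 14, 34}


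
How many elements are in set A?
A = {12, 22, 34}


Set A = {12, 22, 34}
Listing elements: 12, 22, 34
Counting: 3 elements
|A| = 3

3


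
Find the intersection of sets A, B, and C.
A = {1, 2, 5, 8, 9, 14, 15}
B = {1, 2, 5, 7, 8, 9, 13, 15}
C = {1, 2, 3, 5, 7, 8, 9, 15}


Set A = {1, 2, 5, 8, 9, 14, 15}
Set B = {1, 2, 5, 7, 8, 9, 13, 15}
Set C = {1, 2, 3, 5, 7, 8, 9, 15}
First, A ∩ B = {1, 2, 5, 8, 9, 15}
Then, (A ∩ B) ∩ C = {1, 2, 5, 8, 9, 15}

{1, 2, 5, 8, 9, 15}


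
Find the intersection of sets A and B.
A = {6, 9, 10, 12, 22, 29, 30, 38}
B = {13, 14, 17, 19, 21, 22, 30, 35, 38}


Set A = {6, 9, 10, 12, 22, 29, 30, 38}
Set B = {13, 14, 17, 19, 21, 22, 30, 35, 38}
A ∩ B includes only elements in both sets.
Check each element of A against B:
6 ✗, 9 ✗, 10 ✗, 12 ✗, 22 ✓, 29 ✗, 30 ✓, 38 ✓
A ∩ B = {22, 30, 38}

{22, 30, 38}
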